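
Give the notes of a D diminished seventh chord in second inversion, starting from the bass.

Ab, Cb, D, F

D diminished seventh is D–F–Ab–Cb. Second inversion puts the fifth (Ab) in the bass, with the remaining tones above: Ab, Cb, D, F.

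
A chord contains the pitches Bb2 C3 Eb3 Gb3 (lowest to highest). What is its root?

Reordering Bb, C, Eb, Gb into stacked thirds gives C–Eb–Gb–Bb; the bottom of that stack, C, is the root.

C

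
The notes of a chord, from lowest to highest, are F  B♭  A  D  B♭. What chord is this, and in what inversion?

The pitch classes F, Bb, A, D arrange in thirds as Bb–D–F–A: a Bb major seventh chord.
F is the fifth of Bb major seventh; fifth in the bass means second inversion (figured bass 4/3).

Bb major seventh, second inversion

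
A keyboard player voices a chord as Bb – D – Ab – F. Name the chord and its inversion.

The pitch classes Bb, D, Ab, F arrange in thirds as Bb–D–F–Ab: a Bb dominant seventh chord.
The lowest note is Bb, the root of the chord, so this is root position (figured bass 7).

Bb dominant seventh, root position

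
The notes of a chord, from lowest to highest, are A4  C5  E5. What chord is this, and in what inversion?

The distinct note names are A, C, E. Stacked in thirds they read A–C–E, which is a minor triad on A.
The lowest note is A, the root of the chord, so this is root position (figured bass 5/3).

A minor, root position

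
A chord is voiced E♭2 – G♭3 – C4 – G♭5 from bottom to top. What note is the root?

The distinct letter names are Eb, Gb, C. Arranged as a stack of thirds they read C–Eb–Gb, so C is the root (a C diminished triad).

C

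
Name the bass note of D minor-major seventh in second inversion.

A

D minor-major seventh is D–F–A–C#. Second inversion places the fifth in the bass: A.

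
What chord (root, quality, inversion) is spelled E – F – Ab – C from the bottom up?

The distinct note names are E, F, Ab, C. Stacked in thirds they read F–Ab–C–E, which is a minor-major seventh chord on F.
With the seventh (E) in the bass, the chord is in third inversion (figured bass 4/2).

F minor-major seventh, third inversion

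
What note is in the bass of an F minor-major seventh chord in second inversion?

The fifth of F minor-major seventh (F–Ab–C–E) is C; that is the bass in second inversion.

C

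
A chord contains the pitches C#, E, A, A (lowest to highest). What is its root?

C#, E, A are the tones of an A major triad (A–C#–E), making A the root.

A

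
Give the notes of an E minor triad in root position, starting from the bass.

Spelling E minor: E–G–B. In root position the root is bass, giving E, G, B from the bottom.

E, G, B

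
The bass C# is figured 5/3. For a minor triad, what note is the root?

The figures 5/3 mean the root of the chord is in the bass. If C# is the root of a minor triad, the root is C# (chord tones C#–E–G#).

C#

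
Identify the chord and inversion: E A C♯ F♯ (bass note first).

F# minor seventh, third inversion

Reducing to letter names: E, A, C#, F#. These stack in thirds as F#–A–C#–E — an F# minor seventh chord.
With the seventh (E) in the bass, the chord is in third inversion (figured bass 4/2).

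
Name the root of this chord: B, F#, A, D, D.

B

B, F#, A, D are the tones of a B minor seventh chord (B–D–F#–A), making B the root.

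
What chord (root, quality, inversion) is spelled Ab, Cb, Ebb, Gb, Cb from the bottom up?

Ab half-diminished seventh, root position

The pitch classes Ab, Cb, Ebb, Gb arrange in thirds as Ab–Cb–Ebb–Gb: an Ab half-diminished seventh chord.
The lowest note is Ab, the root of the chord, so this is root position (figured bass 7).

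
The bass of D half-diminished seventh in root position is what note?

D half-diminished seventh is D–F–Ab–C. Root position places the root in the bass: D.

D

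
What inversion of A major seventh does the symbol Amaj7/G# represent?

Amaj7/G# means A major seventh with G# in the bass. G# is the seventh of A major seventh (A–C#–E–G#), so this is third inversion.

third inversion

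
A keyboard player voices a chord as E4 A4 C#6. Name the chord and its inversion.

A major, second inversion

Reducing to letter names: E, A, C#. These stack in thirds as A–C#–E — an A major triad.
The lowest note is E, the fifth of the chord, so this is second inversion (figured bass 6/4).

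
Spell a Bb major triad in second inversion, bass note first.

Bb major is Bb–D–F. Second inversion puts the fifth (F) in the bass, with the remaining tones above: F, Bb, D.

F, Bb, D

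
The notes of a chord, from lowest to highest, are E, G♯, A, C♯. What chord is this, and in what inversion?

A major seventh, second inversion

The distinct note names are E, G#, A, C#. Stacked in thirds they read A–C#–E–G#, which is a major seventh chord on A.
With the fifth (E) in the bass, the chord is in second inversion (figured bass 4/3).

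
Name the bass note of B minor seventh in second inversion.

F#

The fifth of B minor seventh (B–D–F#–A) is F#; that is the bass in second inversion.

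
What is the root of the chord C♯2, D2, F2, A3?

D

Reordering C#, D, F, A into stacked thirds gives D–F–A–C#; the bottom of that stack, D, is the root.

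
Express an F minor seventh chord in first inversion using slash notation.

Fm7/Ab

First inversion of F minor seventh has the third (Ab) in the bass. As a slash chord: Fm7/Ab.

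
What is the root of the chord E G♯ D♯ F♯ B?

E, G#, D#, F#, B are the tones of an E major ninth chord (E–G#–B–D#–F#), making E the root.

E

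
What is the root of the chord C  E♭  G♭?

C

Reordering C, Eb, Gb into stacked thirds gives C–Eb–Gb; the bottom of that stack, C, is the root.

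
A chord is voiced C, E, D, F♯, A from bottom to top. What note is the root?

The distinct letter names are C, E, D, F#, A. Arranged as a stack of thirds they read D–F#–A–C–E, so D is the root (a D dominant ninth chord).

D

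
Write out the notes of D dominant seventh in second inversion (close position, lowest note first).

Spelling D dominant seventh: D–F#–A–C. In second inversion the fifth is bass, giving A, C, D, F# from the bottom.

A, C, D, F#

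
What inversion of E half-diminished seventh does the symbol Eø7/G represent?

first inversion

Eø7/G means E half-diminished seventh with G in the bass. G is the third of E half-diminished seventh (E–G–Bb–D), so this is first inversion.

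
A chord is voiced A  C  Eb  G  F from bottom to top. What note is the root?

F

A, C, Eb, G, F are the tones of an F dominant ninth chord (F–A–C–Eb–G), making F the root.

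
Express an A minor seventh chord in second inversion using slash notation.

Am7/E

Second inversion of A minor seventh has the fifth (E) in the bass. As a slash chord: Am7/E.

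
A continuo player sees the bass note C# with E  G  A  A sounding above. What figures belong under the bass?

The notes C#, E, G, A stack in thirds as A–C#–E–G — an A dominant seventh chord. The bass C# is the third, so this is first inversion: figured 6/5.

6/5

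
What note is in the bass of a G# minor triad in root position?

In root position the root is lowest. For G# minor (G#–B–D#) that is G#.

G#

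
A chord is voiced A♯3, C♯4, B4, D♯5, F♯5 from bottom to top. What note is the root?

A#, C#, B, D#, F# are the tones of a B major ninth chord (B–D#–F#–A#–C#), making B the root.

B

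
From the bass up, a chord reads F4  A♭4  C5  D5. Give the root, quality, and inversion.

The distinct note names are F, Ab, C, D. Stacked in thirds they read D–F–Ab–C, which is a half-diminished seventh chord on D.
F is the third of D half-diminished seventh; third in the bass means first inversion (figured bass 6/5).

D half-diminished seventh, first inversion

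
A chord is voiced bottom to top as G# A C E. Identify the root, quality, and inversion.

The distinct note names are G#, A, C, E. Stacked in thirds they read A–C–E–G#, which is a minor-major seventh chord on A.
G# is the seventh of A minor-major seventh; seventh in the bass means third inversion (figured bass 4/2).

A minor-major seventh, third inversion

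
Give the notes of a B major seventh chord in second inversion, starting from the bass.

F#, A#, B, D#

Spelling B major seventh: B–D#–F#–A#. In second inversion the fifth is bass, giving F#, A#, B, D# from the bottom.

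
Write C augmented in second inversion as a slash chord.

Second inversion of C augmented has the fifth (G#) in the bass. As a slash chord: Caug/G#.

Caug/G#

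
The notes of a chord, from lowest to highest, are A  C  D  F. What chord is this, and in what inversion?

D minor seventh, second inversion

The distinct note names are A, C, D, F. Stacked in thirds they read D–F–A–C, which is a minor seventh chord on D.
A is the fifth of D minor seventh; fifth in the bass means second inversion (figured bass 4/3).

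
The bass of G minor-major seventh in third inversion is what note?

F#

The seventh of G minor-major seventh (G–Bb–D–F#) is F#; that is the bass in third inversion.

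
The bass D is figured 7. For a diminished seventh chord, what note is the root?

D

The figures 7 mean the root of the chord is in the bass. If D is the root of a diminished seventh chord, the root is D (chord tones D–F–Ab–Cb).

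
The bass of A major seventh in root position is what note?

A major seventh is A–C#–E–G#. Root position places the root in the bass: A.

A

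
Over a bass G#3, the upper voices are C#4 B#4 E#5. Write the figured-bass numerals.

The notes G#, C#, B#, E# stack in thirds as C#–E#–G#–B# — a C# major seventh chord. The bass G# is the fifth, so this is second inversion: figured 4/3.

4/3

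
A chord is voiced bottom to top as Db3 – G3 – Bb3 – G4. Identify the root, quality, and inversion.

The pitch classes Db, G, Bb arrange in thirds as G–Bb–Db: a G diminished triad.
Db is the fifth of G diminished; fifth in the bass means second inversion (figured bass 6/4).

G diminished, second inversion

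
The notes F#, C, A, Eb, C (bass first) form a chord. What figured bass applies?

7

The notes F#, C, A, Eb stack in thirds as F#–A–C–Eb — an F# diminished seventh chord. The bass F# is the root, so this is root position: figured 7.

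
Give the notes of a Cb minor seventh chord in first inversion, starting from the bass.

Spelling Cb minor seventh: Cb–Ebb–Gb–Bbb. In first inversion the third is bass, giving Ebb, Gb, Bbb, Cb from the bottom.

Ebb, Gb, Bbb, Cb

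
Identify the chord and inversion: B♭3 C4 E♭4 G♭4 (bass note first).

The pitch classes Bb, C, Eb, Gb arrange in thirds as C–Eb–Gb–Bb: a C half-diminished seventh chord.
The lowest note is Bb, the seventh of the chord, so this is third inversion (figured bass 4/2).

C half-diminished seventh, third inversion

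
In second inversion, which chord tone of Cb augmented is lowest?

G

Cb augmented is Cb–Eb–G. Second inversion places the fifth in the bass: G.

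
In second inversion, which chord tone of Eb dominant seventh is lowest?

Eb dominant seventh is Eb–G–Bb–Db. Second inversion places the fifth in the bass: Bb.

Bb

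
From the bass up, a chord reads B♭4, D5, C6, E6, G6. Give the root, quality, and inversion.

The distinct note names are Bb, D, C, E, G. Stacked in thirds they read C–E–G–Bb–D, which is a dominant ninth chord on C.
With the seventh (Bb) in the bass, the chord is in third inversion.

C dominant ninth, third inversion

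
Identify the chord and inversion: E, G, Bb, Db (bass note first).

E diminished seventh, root position

The distinct note names are E, G, Bb, Db. Stacked in thirds they read E–G–Bb–Db, which is a diminished seventh chord on E.
E is the root of E diminished seventh; root in the bass means root position (figured bass 7).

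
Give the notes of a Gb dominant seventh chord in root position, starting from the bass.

The chord tones are Gb–Bb–Db–Fb. With the root (Gb) lowest for root position: Gb, Bb, Db, Fb.

Gb, Bb, Db, Fb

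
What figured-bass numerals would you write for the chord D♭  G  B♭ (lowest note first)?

6/4

The notes Db, G, Bb stack in thirds as G–Bb–Db — a G diminished triad. The bass Db is the fifth, so this is second inversion: figured 6/4.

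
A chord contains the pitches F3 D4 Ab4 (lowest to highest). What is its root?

D

Reordering F, D, Ab into stacked thirds gives D–F–Ab; the bottom of that stack, D, is the root.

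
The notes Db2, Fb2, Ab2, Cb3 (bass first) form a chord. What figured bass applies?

7

The notes Db, Fb, Ab, Cb stack in thirds as Db–Fb–Ab–Cb — a Db minor seventh chord. The bass Db is the root, so this is root position: figured 7.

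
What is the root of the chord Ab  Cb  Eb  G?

Ab

The distinct letter names are Ab, Cb, Eb, G. Arranged as a stack of thirds they read Ab–Cb–Eb–G, so Ab is the root (an Ab minor-major seventh chord).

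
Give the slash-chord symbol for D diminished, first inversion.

Ddim/F

First inversion of D diminished has the third (F) in the bass. As a slash chord: Ddim/F.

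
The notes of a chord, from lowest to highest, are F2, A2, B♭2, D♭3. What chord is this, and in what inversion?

Bb minor-major seventh, second inversion

The distinct note names are F, A, Bb, Db. Stacked in thirds they read Bb–Db–F–A, which is a minor-major seventh chord on Bb.
F is the fifth of Bb minor-major seventh; fifth in the bass means second inversion (figured bass 4/3).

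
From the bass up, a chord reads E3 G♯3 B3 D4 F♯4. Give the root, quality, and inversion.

E dominant ninth, root position

The pitch classes E, G#, B, D, F# arrange in thirds as E–G#–B–D–F#: an E dominant ninth chord.
The lowest note is E, the root of the chord, so this is root position.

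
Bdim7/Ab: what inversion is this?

third inversion

Bdim7/Ab means B diminished seventh with Ab in the bass. Ab is the seventh of B diminished seventh (B–D–F–Ab), so this is third inversion.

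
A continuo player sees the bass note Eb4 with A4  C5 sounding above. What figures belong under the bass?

The notes Eb, A, C stack in thirds as A–C–Eb — an A diminished triad. The bass Eb is the fifth, so this is second inversion: figured 6/4.

6/4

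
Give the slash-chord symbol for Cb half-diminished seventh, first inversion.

Cbø7/Ebb

First inversion of Cb half-diminished seventh has the third (Ebb) in the bass. As a slash chord: Cbø7/Ebb.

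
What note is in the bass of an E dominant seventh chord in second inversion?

The fifth of E dominant seventh (E–G#–B–D) is B; that is the bass in second inversion.

B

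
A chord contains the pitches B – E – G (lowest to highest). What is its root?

E

The distinct letter names are B, E, G. Arranged as a stack of thirds they read E–G–B, so E is the root (an E minor triad).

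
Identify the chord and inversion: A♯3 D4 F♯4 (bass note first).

The pitch classes A#, D, F# arrange in thirds as D–F#–A#: a D augmented triad.
A# is the fifth of D augmented; fifth in the bass means second inversion (figured bass 6/4).

D augmented, second inversion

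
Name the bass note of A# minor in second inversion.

E#

The fifth of A# minor (A#–C#–E#) is E#; that is the bass in second inversion.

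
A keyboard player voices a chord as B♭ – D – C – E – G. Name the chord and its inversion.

Reducing to letter names: Bb, D, C, E, G. These stack in thirds as C–E–G–Bb–D — a C dominant ninth chord.
Bb is the seventh of C dominant ninth; seventh in the bass means third inversion.

C dominant ninth, third inversion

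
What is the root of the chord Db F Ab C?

Db, F, Ab, C are the tones of a Db major seventh chord (Db–F–Ab–C), making Db the root.

Db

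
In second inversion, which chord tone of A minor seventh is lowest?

A minor seventh is A–C–E–G. Second inversion places the fifth in the bass: E.

E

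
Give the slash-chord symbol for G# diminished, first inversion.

First inversion of G# diminished has the third (B) in the bass. As a slash chord: G#dim/B.

G#dim/B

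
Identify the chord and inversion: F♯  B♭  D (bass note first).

Bb augmented, second inversion

The pitch classes F#, Bb, D arrange in thirds as Bb–D–F#: a Bb augmented triad.
F# is the fifth of Bb augmented; fifth in the bass means second inversion (figured bass 6/4).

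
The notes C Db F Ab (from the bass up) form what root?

Db

The distinct letter names are C, Db, F, Ab. Arranged as a stack of thirds they read Db–F–Ab–C, so Db is the root (a Db major seventh chord).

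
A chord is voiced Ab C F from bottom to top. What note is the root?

F

Reordering Ab, C, F into stacked thirds gives F–Ab–C; the bottom of that stack, F, is the root.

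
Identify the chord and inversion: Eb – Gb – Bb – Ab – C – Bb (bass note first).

The distinct note names are Eb, Gb, Bb, Ab, C. Stacked in thirds they read Ab–C–Eb–Gb–Bb, which is a dominant ninth chord on Ab.
With the fifth (Eb) in the bass, the chord is in second inversion.

Ab dominant ninth, second inversion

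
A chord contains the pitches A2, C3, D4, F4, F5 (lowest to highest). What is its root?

The distinct letter names are A, C, D, F. Arranged as a stack of thirds they read D–F–A–C, so D is the root (a D minor seventh chord).

D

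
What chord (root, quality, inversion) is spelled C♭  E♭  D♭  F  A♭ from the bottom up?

Db dominant ninth, third inversion

Reducing to letter names: Cb, Eb, Db, F, Ab. These stack in thirds as Db–F–Ab–Cb–Eb — a Db dominant ninth chord.
With the seventh (Cb) in the bass, the chord is in third inversion.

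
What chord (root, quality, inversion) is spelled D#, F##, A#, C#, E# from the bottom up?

The pitch classes D#, F##, A#, C#, E# arrange in thirds as D#–F##–A#–C#–E#: a D# dominant ninth chord.
The lowest note is D#, the root of the chord, so this is root position.

D# dominant ninth, root position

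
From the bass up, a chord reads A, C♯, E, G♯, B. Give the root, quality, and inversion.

Reducing to letter names: A, C#, E, G#, B. These stack in thirds as A–C#–E–G#–B — an A major ninth chord.
A is the root of A major ninth; root in the bass means root position.

A major ninth, root position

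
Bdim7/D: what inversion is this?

first inversion

Bdim7/D means B diminished seventh with D in the bass. D is the third of B diminished seventh (B–D–F–Ab), so this is first inversion.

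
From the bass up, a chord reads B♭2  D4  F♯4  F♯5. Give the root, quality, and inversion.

Bb augmented, root position

Reducing to letter names: Bb, D, F#. These stack in thirds as Bb–D–F# — a Bb augmented triad.
Bb is the root of Bb augmented; root in the bass means root position (figured bass 5/3).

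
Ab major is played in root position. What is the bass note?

Ab

In root position the root is lowest. For Ab major (Ab–C–Eb) that is Ab.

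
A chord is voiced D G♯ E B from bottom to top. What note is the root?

E

D, G#, E, B are the tones of an E dominant seventh chord (E–G#–B–D), making E the root.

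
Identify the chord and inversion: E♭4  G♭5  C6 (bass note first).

C diminished, first inversion

Reducing to letter names: Eb, Gb, C. These stack in thirds as C–Eb–Gb — a C diminished triad.
Eb is the third of C diminished; third in the bass means first inversion (figured bass 6).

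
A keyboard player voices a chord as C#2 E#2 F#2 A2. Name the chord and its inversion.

F# minor-major seventh, second inversion

The distinct note names are C#, E#, F#, A. Stacked in thirds they read F#–A–C#–E#, which is a minor-major seventh chord on F#.
The lowest note is C#, the fifth of the chord, so this is second inversion (figured bass 4/3).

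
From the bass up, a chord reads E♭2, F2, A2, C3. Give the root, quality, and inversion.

The distinct note names are Eb, F, A, C. Stacked in thirds they read F–A–C–Eb, which is a dominant seventh chord on F.
With the seventh (Eb) in the bass, the chord is in third inversion (figured bass 4/2).

F dominant seventh, third inversion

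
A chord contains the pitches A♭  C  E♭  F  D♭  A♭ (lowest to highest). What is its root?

The distinct letter names are Ab, C, Eb, F, Db. Arranged as a stack of thirds they read Db–F–Ab–C–Eb, so Db is the root (a Db major ninth chord).

Db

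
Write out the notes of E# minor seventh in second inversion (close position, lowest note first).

E# minor seventh is E#–G#–B#–D#. Second inversion puts the fifth (B#) in the bass, with the remaining tones above: B#, D#, E#, G#.

B#, D#, E#, G#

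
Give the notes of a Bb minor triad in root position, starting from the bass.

Spelling Bb minor: Bb–Db–F. In root position the root is bass, giving Bb, Db, F from the bottom.

Bb, Db, F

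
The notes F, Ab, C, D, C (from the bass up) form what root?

D

Reordering F, Ab, C, D into stacked thirds gives D–F–Ab–C; the bottom of that stack, D, is the root.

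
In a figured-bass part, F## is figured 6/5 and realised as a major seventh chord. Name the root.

D#

The figures 6/5 mean the third of the chord is in the bass. If F## is the third of a major seventh chord, the root is D# (chord tones D#–F##–A#–C##).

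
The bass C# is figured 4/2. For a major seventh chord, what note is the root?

The figures 4/2 mean the seventh of the chord is in the bass. If C# is the seventh of a major seventh chord, the root is D (chord tones D–F#–A–C#).

D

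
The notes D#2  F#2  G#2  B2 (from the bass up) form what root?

G#

The distinct letter names are D#, F#, G#, B. Arranged as a stack of thirds they read G#–B–D#–F#, so G# is the root (a G# minor seventh chord).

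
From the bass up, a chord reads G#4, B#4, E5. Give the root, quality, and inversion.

Reducing to letter names: G#, B#, E. These stack in thirds as E–G#–B# — an E augmented triad.
The lowest note is G#, the third of the chord, so this is first inversion (figured bass 6).

E augmented, first inversion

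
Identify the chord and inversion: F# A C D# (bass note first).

The distinct note names are F#, A, C, D#. Stacked in thirds they read D#–F#–A–C, which is a diminished seventh chord on D#.
With the third (F#) in the bass, the chord is in first inversion (figured bass 6/5).

D# diminished seventh, first inversion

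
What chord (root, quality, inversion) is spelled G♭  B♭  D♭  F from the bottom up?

Gb major seventh, root position

The distinct note names are Gb, Bb, Db, F. Stacked in thirds they read Gb–Bb–Db–F, which is a major seventh chord on Gb.
Gb is the root of Gb major seventh; root in the bass means root position (figured bass 7).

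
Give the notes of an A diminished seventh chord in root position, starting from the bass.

A, C, Eb, Gb

Spelling A diminished seventh: A–C–Eb–Gb. In root position the root is bass, giving A, C, Eb, Gb from the bottom.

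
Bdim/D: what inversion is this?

first inversion

Bdim/D means B diminished with D in the bass. D is the third of B diminished (B–D–F), so this is first inversion.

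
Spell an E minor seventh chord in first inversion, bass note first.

The chord tones are E–G–B–D. With the third (G) lowest for first inversion: G, B, D, E.

G, B, D, E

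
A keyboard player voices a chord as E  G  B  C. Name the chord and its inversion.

The pitch classes E, G, B, C arrange in thirds as C–E–G–B: a C major seventh chord.
The lowest note is E, the third of the chord, so this is first inversion (figured bass 6/5).

C major seventh, first inversion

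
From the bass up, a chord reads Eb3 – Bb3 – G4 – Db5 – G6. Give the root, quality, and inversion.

Eb dominant seventh, root position

The pitch classes Eb, Bb, G, Db arrange in thirds as Eb–G–Bb–Db: an Eb dominant seventh chord.
The lowest note is Eb, the root of the chord, so this is root position (figured bass 7).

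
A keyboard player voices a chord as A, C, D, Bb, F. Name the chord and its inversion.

Bb major ninth, third inversion

The distinct note names are A, C, D, Bb, F. Stacked in thirds they read Bb–D–F–A–C, which is a major ninth chord on Bb.
With the seventh (A) in the bass, the chord is in third inversion.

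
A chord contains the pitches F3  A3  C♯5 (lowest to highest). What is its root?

Reordering F, A, C# into stacked thirds gives F–A–C#; the bottom of that stack, F, is the root.

F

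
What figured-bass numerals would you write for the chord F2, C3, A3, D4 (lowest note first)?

6/5

The notes F, C, A, D stack in thirds as D–F–A–C — a D minor seventh chord. The bass F is the third, so this is first inversion: figured 6/5.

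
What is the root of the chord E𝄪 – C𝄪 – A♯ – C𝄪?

The distinct letter names are E##, C##, A#. Arranged as a stack of thirds they read A#–C##–E##, so A# is the root (an A# augmented triad).

A#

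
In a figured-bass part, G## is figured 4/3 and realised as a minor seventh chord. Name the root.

C##

The figures 4/3 mean the fifth of the chord is in the bass. If G## is the fifth of a minor seventh chord, the root is C## (chord tones C##–E#–G##–B#).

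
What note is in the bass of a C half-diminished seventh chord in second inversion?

The fifth of C half-diminished seventh (C–Eb–Gb–Bb) is Gb; that is the bass in second inversion.

Gb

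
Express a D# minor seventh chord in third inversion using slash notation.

Third inversion of D# minor seventh has the seventh (C#) in the bass. As a slash chord: D#m7/C#.

D#m7/C#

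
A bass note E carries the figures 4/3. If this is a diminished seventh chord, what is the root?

The figures 4/3 mean the fifth of the chord is in the bass. If E is the fifth of a diminished seventh chord, the root is A# (chord tones A#–C#–E–G).

A#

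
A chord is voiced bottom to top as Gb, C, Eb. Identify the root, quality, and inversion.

Reducing to letter names: Gb, C, Eb. These stack in thirds as C–Eb–Gb — a C diminished triad.
The lowest note is Gb, the fifth of the chord, so this is second inversion (figured bass 6/4).

C diminished, second inversion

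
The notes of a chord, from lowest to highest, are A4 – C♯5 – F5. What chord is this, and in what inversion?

The pitch classes A, C#, F arrange in thirds as F–A–C#: an F augmented triad.
With the third (A) in the bass, the chord is in first inversion (figured bass 6).

F augmented, first inversion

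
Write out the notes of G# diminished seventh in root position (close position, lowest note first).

Spelling G# diminished seventh: G#–B–D–F. In root position the root is bass, giving G#, B, D, F from the bottom.

G#, B, D, F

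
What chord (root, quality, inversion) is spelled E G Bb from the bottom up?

E diminished, root position

The distinct note names are E, G, Bb. Stacked in thirds they read E–G–Bb, which is a diminished triad on E.
With the root (E) in the bass, the chord is in root position (figured bass 5/3).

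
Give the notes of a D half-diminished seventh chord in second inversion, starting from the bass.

Ab, C, D, F

Spelling D half-diminished seventh: D–F–Ab–C. In second inversion the fifth is bass, giving Ab, C, D, F from the bottom.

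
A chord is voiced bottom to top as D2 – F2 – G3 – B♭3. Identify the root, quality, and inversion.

Reducing to letter names: D, F, G, Bb. These stack in thirds as G–Bb–D–F — a G minor seventh chord.
D is the fifth of G minor seventh; fifth in the bass means second inversion (figured bass 4/3).

G minor seventh, second inversion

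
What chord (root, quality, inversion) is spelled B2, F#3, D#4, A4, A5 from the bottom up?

B dominant seventh, root position

The pitch classes B, F#, D#, A arrange in thirds as B–D#–F#–A: a B dominant seventh chord.
With the root (B) in the bass, the chord is in root position (figured bass 7).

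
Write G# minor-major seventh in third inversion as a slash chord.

Third inversion of G# minor-major seventh has the seventh (F##) in the bass. As a slash chord: G#m(maj7)/F##.

G#m(maj7)/F##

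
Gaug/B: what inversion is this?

Gaug/B means G augmented with B in the bass. B is the third of G augmented (G–B–D#), so this is first inversion.

first inversion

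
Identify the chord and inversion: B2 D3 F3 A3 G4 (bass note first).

Reducing to letter names: B, D, F, A, G. These stack in thirds as G–B–D–F–A — a G dominant ninth chord.
B is the third of G dominant ninth; third in the bass means first inversion.

G dominant ninth, first inversion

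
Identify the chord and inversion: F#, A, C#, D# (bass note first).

The pitch classes F#, A, C#, D# arrange in thirds as D#–F#–A–C#: a D# half-diminished seventh chord.
With the third (F#) in the bass, the chord is in first inversion (figured bass 6/5).

D# half-diminished seventh, first inversion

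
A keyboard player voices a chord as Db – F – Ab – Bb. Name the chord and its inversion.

Bb minor seventh, first inversion

The pitch classes Db, F, Ab, Bb arrange in thirds as Bb–Db–F–Ab: a Bb minor seventh chord.
Db is the third of Bb minor seventh; third in the bass means first inversion (figured bass 6/5).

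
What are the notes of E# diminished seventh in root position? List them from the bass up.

E#, G#, B, D

Spelling E# diminished seventh: E#–G#–B–D. In root position the root is bass, giving E#, G#, B, D from the bottom.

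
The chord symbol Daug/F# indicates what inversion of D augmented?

first inversion

Daug/F# means D augmented with F# in the bass. F# is the third of D augmented (D–F#–A#), so this is first inversion.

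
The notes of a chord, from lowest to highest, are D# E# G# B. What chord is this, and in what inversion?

E# half-diminished seventh, third inversion

The distinct note names are D#, E#, G#, B. Stacked in thirds they read E#–G#–B–D#, which is a half-diminished seventh chord on E#.
The lowest note is D#, the seventh of the chord, so this is third inversion (figured bass 4/2).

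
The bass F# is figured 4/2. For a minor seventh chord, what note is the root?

G#

The figures 4/2 mean the seventh of the chord is in the bass. If F# is the seventh of a minor seventh chord, the root is G# (chord tones G#–B–D#–F#).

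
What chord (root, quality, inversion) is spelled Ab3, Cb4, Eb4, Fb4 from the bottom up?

Reducing to letter names: Ab, Cb, Eb, Fb. These stack in thirds as Fb–Ab–Cb–Eb — an Fb major seventh chord.
Ab is the third of Fb major seventh; third in the bass means first inversion (figured bass 6/5).

Fb major seventh, first inversion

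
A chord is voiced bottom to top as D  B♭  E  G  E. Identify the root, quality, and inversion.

E half-diminished seventh, third inversion

The pitch classes D, Bb, E, G arrange in thirds as E–G–Bb–D: an E half-diminished seventh chord.
D is the seventh of E half-diminished seventh; seventh in the bass means third inversion (figured bass 4/2).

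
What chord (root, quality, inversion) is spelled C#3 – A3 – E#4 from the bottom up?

A augmented, first inversion

The distinct note names are C#, A, E#. Stacked in thirds they read A–C#–E#, which is an augmented triad on A.
The lowest note is C#, the third of the chord, so this is first inversion (figured bass 6).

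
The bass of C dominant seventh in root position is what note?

In root position the root is lowest. For C dominant seventh (C–E–G–Bb) that is C.

C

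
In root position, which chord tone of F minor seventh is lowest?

The root of F minor seventh (F–Ab–C–Eb) is F; that is the bass in root position.

F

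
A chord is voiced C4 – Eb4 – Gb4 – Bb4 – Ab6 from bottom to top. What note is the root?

Ab

C, Eb, Gb, Bb, Ab are the tones of an Ab dominant ninth chord (Ab–C–Eb–Gb–Bb), making Ab the root.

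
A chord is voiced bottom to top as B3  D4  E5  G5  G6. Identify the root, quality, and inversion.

E minor seventh, second inversion

Reducing to letter names: B, D, E, G. These stack in thirds as E–G–B–D — an E minor seventh chord.
With the fifth (B) in the bass, the chord is in second inversion (figured bass 4/3).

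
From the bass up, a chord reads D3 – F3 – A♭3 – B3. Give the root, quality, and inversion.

Reducing to letter names: D, F, Ab, B. These stack in thirds as B–D–F–Ab — a B diminished seventh chord.
D is the third of B diminished seventh; third in the bass means first inversion (figured bass 6/5).

B diminished seventh, first inversion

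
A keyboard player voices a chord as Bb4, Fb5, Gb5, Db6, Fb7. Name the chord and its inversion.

The distinct note names are Bb, Fb, Gb, Db. Stacked in thirds they read Gb–Bb–Db–Fb, which is a dominant seventh chord on Gb.
With the third (Bb) in the bass, the chord is in first inversion (figured bass 6/5).

Gb dominant seventh, first inversion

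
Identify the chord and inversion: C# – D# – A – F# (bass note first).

D# half-diminished seventh, third inversion

Reducing to letter names: C#, D#, A, F#. These stack in thirds as D#–F#–A–C# — a D# half-diminished seventh chord.
The lowest note is C#, the seventh of the chord, so this is third inversion (figured bass 4/2).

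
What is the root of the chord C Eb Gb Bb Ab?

The distinct letter names are C, Eb, Gb, Bb, Ab. Arranged as a stack of thirds they read Ab–C–Eb–Gb–Bb, so Ab is the root (an Ab dominant ninth chord).

Ab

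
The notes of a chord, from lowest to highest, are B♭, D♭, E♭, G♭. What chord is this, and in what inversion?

The distinct note names are Bb, Db, Eb, Gb. Stacked in thirds they read Eb–Gb–Bb–Db, which is a minor seventh chord on Eb.
With the fifth (Bb) in the bass, the chord is in second inversion (figured bass 4/3).

Eb minor seventh, second inversion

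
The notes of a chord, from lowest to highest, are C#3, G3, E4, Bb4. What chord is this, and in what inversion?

The distinct note names are C#, G, E, Bb. Stacked in thirds they read C#–E–G–Bb, which is a diminished seventh chord on C#.
The lowest note is C#, the root of the chord, so this is root position (figured bass 7).

C# diminished seventh, root position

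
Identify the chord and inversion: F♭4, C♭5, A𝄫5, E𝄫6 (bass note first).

The pitch classes Fb, Cb, Abb, Ebb arrange in thirds as Fb–Abb–Cb–Ebb: an Fb minor seventh chord.
Fb is the root of Fb minor seventh; root in the bass means root position (figured bass 7).

Fb minor seventh, root position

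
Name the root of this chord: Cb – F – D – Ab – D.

Reordering Cb, F, D, Ab into stacked thirds gives D–F–Ab–Cb; the bottom of that stack, D, is the root.

D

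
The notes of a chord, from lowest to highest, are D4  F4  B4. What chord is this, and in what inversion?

B diminished, first inversion

The distinct note names are D, F, B. Stacked in thirds they read B–D–F, which is a diminished triad on B.
With the third (D) in the bass, the chord is in first inversion (figured bass 6).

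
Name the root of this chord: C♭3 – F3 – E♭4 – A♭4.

F

Cb, F, Eb, Ab are the tones of an F half-diminished seventh chord (F–Ab–Cb–Eb), making F the root.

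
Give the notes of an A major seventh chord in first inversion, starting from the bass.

C#, E, G#, A

The chord tones are A–C#–E–G#. With the third (C#) lowest for first inversion: C#, E, G#, A.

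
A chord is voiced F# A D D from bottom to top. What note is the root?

D

F#, A, D are the tones of a D major triad (D–F#–A), making D the root.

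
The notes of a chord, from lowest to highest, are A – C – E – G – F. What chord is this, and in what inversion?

F major ninth, first inversion

The pitch classes A, C, E, G, F arrange in thirds as F–A–C–E–G: an F major ninth chord.
A is the third of F major ninth; third in the bass means first inversion.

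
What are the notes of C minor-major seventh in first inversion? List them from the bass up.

The chord tones are C–Eb–G–B. With the third (Eb) lowest for first inversion: Eb, G, B, C.

Eb, G, B, C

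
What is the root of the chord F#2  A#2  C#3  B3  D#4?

F#, A#, C#, B, D# are the tones of a B major ninth chord (B–D#–F#–A#–C#), making B the root.

B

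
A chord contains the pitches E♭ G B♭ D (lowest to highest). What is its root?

Eb

The distinct letter names are Eb, G, Bb, D. Arranged as a stack of thirds they read Eb–G–Bb–D, so Eb is the root (an Eb major seventh chord).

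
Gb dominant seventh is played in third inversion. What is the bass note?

Fb

In third inversion the seventh is lowest. For Gb dominant seventh (Gb–Bb–Db–Fb) that is Fb.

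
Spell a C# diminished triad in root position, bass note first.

C# diminished is C#–E–G. Root position puts the root (C#) in the bass, with the remaining tones above: C#, E, G.

C#, E, G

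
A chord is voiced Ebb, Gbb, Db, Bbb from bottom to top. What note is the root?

The distinct letter names are Ebb, Gbb, Db, Bbb. Arranged as a stack of thirds they read Ebb–Gbb–Bbb–Db, so Ebb is the root (an Ebb minor-major seventh chord).

Ebb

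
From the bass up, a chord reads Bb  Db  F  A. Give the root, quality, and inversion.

Bb minor-major seventh, root position

The distinct note names are Bb, Db, F, A. Stacked in thirds they read Bb–Db–F–A, which is a minor-major seventh chord on Bb.
Bb is the root of Bb minor-major seventh; root in the bass means root position (figured bass 7).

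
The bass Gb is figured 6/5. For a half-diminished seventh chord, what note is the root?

Eb

The figures 6/5 mean the third of the chord is in the bass. If Gb is the third of a half-diminished seventh chord, the root is Eb (chord tones Eb–Gb–Bbb–Db).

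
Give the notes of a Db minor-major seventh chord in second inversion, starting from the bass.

The chord tones are Db–Fb–Ab–C. With the fifth (Ab) lowest for second inversion: Ab, C, Db, Fb.

Ab, C, Db, Fb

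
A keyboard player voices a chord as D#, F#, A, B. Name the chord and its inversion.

B dominant seventh, first inversion

The pitch classes D#, F#, A, B arrange in thirds as B–D#–F#–A: a B dominant seventh chord.
With the third (D#) in the bass, the chord is in first inversion (figured bass 6/5).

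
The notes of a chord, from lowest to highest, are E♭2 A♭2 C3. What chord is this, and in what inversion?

The distinct note names are Eb, Ab, C. Stacked in thirds they read Ab–C–Eb, which is a major triad on Ab.
With the fifth (Eb) in the bass, the chord is in second inversion (figured bass 6/4).

Ab major, second inversion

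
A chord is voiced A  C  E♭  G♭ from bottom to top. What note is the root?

A, C, Eb, Gb are the tones of an A diminished seventh chord (A–C–Eb–Gb), making A the root.

A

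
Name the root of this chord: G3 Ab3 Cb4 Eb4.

G, Ab, Cb, Eb are the tones of an Ab minor-major seventh chord (Ab–Cb–Eb–G), making Ab the root.

Ab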